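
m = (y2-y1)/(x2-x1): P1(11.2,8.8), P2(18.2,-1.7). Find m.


dy = -1.7 - 8.8 = -10.5
dx = 18.2 - 11.2 = 7.0
m = -10.5/7.0 = -1.5000

m = -1.5000


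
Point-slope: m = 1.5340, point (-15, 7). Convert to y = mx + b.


y - 7 = 1.5340(x + 15)
y = 1.5340x + 7 - 1.5340*(-15)
y = 1.5340x + 30.0100

y = 1.5340x + 30.0100


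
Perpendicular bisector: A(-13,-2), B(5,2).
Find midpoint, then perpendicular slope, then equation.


Midpoint = (-4, 0)
Slope of AB = dy/dx = 4/18 = 0.2222
Perp slope = -dx/dy = -18/4 = -4.5000
b = My - (perp slope)*Mx = 0 + (18*(-4))/4 = 0 - 18.0000 = -18.0000

y = -4.5000x - 18.0000


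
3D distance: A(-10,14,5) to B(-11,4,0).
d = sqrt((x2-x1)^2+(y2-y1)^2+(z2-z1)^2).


dx=-1, dy=-10, dz=-5
d = sqrt(1+100+25) = sqrt(126) = 11.2250

11.2250


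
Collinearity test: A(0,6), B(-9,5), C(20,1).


0*(5-1) - 9*(1-6) + 20*(6-5)
= 0 + 45 + 20 = 65

No, not collinear (determinant = 65)


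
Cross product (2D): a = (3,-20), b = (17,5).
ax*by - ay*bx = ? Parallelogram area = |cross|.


cross = 3*5 + 20*17 = 15 + 340 = 355
Parallelogram area = |355| = 355

cross = 355, parallelogram area = 355


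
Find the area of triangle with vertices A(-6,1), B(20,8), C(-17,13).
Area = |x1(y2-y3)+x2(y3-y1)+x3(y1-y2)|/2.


-6*(8-13) = 30
20*(13-1) = 240
-17*(1-8) = 119
sum = 389
Area = |389|/2 = 194.5000

194.5000 sq units


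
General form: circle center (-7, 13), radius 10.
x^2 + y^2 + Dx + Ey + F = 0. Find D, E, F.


(x+ 7)^2 + (y-13)^2 = 10^2
D = -2h = 14, E = -2k = -26
F = h^2+k^2-r^2 = 49+169-100 = 118

D = 14, E = -26, F = 118


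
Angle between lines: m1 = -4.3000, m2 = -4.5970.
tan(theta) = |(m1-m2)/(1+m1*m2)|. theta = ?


m1-m2 = 0.297
1+m1*m2 = 20.7671
tan(theta) = |0.297/20.7671| = 0.014301
theta = arctan(|0.297/20.7671|) = 0.8194 degrees (acute angle)

0.8194 degrees


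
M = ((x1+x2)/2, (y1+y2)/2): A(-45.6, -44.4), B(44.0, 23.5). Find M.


Mx = (-45.6 + 44.0)/2 = -1.6/2 = -0.8000
My = (-44.4 + 23.5)/2 = -20.9/2 = -10.4500

(-0.8000, -10.4500)


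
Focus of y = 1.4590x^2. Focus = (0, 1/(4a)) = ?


a = 1.4590
4a = 5.8360
focus = (0, 1/5.8360) = (0, 0.1714)

Focus = (0, 0.1714)


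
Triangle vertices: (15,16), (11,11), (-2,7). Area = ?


15*(11-7) = 60
11*(7-16) = -99
-2*(16-11) = -10
sum = -49
Area = |-49|/2 = 24.5000

24.5000 sq units


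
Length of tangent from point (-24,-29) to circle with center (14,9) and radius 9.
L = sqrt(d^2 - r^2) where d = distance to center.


d = sqrt((-24-14)^2 + (-29-9)^2) = sqrt(1444+1444) = 53.7401
L = sqrt(2888.0000 - 81) = sqrt(2807.0000) = 52.9811

52.9811


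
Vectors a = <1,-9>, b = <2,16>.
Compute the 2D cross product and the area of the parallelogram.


cross = 1*16 + 9*2 = 16 + 18 = 34
Parallelogram area = |34| = 34

cross = 34, parallelogram area = 34


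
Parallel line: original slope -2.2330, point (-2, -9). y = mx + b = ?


Parallel lines have equal slopes.
m2 = -2.2330
b2 = -9 + 2.2330*(-2) = -13.4660

y = -2.2330x - 13.4660


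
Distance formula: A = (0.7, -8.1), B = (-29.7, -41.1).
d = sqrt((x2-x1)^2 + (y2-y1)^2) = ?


dx = -29.7 - 0.7 = -30.4
dy = -41.1 + 8.1 = -33.0
d = sqrt(924.16 + 1089.0) = sqrt(2013.16) = 44.8683

44.8683


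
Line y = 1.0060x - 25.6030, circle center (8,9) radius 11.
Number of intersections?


Substitute y = 1.0060x - 25.6030: (x-8)^2 + (1.0060x- 25.6030-9)^2 = 121
Expand to Ax^2 + Bx + C = 0, where b-k = -34.603
A = 1+m^2 = 2.012036
B = 2(m(b-k) - h) = 2(1.0060*(-34.603) - 8) = -85.621236
C = h^2 + (b-k)^2 - r^2 = 64 + 1197.367609 - 121 = 1140.367609
disc = B^2-4AC = 7330.9961 - 9177.8427 = -1846.8466
disc < 0

0 intersection points


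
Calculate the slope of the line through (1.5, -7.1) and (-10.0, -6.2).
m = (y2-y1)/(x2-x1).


dy = -6.2 + 7.1 = 0.9
dx = -10.0 - 1.5 = -11.5
m = 0.9/(-11.5) = -0.0783

m = -0.0783


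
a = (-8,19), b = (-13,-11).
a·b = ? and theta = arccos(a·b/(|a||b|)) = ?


a·b = -8*(-13) + 19*(-11) = 104 - 209 = -105
|a| = sqrt(64+361) = 20.6155
|b| = sqrt(169+121) = 17.0294
cos(theta) = -105/(sqrt(425)*sqrt(290)) = -105/sqrt(123250) = -0.299086
theta = arccos(-105/sqrt(123250)) = 107.4027 degrees

a·b = -105, theta = 107.4027 deg


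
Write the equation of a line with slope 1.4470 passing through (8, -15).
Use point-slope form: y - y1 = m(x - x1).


y + 15 = 1.4470(x - 8)
y = 1.4470x - 15 - 1.4470*8
y = 1.4470x - 26.5760

y = 1.4470x - 26.5760


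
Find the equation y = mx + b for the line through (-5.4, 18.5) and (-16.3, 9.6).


m = (-8.9)/(-10.9) = 0.8165
b = y1 - m*x1 = 18.5 - (-8.9*(-5.4))/(-10.9) = 18.5 + 4.4092 = 22.9092

y = 0.8165x + 22.9092


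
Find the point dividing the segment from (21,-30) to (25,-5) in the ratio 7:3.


Px = (7*25 + 3*21)/10 = 238/10 = 23.8000
Py = (7*(-5) + 3*(-30))/10 = -125/10 = -12.5000

P = (23.8000, -12.5000)


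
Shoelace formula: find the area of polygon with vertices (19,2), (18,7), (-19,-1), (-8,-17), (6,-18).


sum(xi*y_{i+1}) = 19*7 + 18*(-1) - 19*(-17) - 8*(-18) + 6*2 = 594
sum(yi*x_{i+1}) = 2*18 + 7*(-19) - 1*(-8) - 17*6 - 18*19 = -533
Area = |594 + 533|/2 = 1127/2 = 563.5000

563.5000 sq units


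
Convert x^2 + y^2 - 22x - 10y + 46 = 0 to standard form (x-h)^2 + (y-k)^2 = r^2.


h = -D/2 = 22/2 = 11
k = -E/2 = 10/2 = 5
r^2 = h^2 + k^2 - F = 121 + 25 - 46 = 100
r = 10

Center (11, 5), radius = 10


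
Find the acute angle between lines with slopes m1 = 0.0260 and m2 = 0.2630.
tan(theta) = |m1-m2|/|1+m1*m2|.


m1-m2 = -0.237
1+m1*m2 = 1.006838
tan(theta) = |-0.237/1.006838| = 0.235390
theta = arctan(|-0.237/1.006838|) = 13.2457 degrees (acute angle)

13.2457 degrees


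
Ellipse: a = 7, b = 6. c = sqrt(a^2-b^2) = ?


c^2 = 7^2 - 6^2 = 49 - 36 = 13
c = sqrt(13) = 3.6056

c = 3.6056


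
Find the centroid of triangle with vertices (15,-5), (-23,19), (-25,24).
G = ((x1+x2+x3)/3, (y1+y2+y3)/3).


Gx = (15- 23- 25)/3 = -33/3 = -11.0000
Gy = (-5+19+24)/3 = 38/3 = 12.6667

G = (-11.0000, 12.6667)


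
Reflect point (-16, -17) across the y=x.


Reflection rule for y=x: (y, x)
(-16, -17) -> (-17, -16)

(-17, -16)


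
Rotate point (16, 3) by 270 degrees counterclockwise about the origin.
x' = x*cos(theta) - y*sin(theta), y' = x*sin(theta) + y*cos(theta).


cos(270) = 0, sin(270) = -1
x' = 16*0 - 3*(-1) = 3
y' = 16*(-1) + 3*0 = -16

(3, -16)


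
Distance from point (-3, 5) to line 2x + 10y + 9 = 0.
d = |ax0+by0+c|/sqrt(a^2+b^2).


|2*(-3) + 10*5 + 9| = |53| = 53
sqrt(4 + 100) = sqrt(104) = 10.1980
d = 53/sqrt(104) = 5.1971

5.1971


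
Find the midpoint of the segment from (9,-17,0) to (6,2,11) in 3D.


Mx = (9+6)/2 = 7.5000
My = (-17+2)/2 = -7.5000
Mz = (0+11)/2 = 5.5000

M = (7.5000, -7.5000, 5.5000)


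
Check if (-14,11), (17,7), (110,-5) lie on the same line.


-14*(7+ 5) + 17*(-5-11) + 110*(11-7)
= -168 - 272 + 440 = 0

Yes, collinear (determinant = 0)


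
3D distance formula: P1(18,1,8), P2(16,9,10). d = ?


dx=-2, dy=8, dz=2
d = sqrt(4+64+4) = sqrt(72) = 8.4853

8.4853


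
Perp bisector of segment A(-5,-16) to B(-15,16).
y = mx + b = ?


Midpoint = (-10, 0)
Slope of AB = dy/dx = 32/(-10) = -3.2000
Perp slope = -dx/dy = 10/32 = 0.3125
b = My - (perp slope)*Mx = 0 + (-10*(-10))/32 = 0 + 3.1250 = 3.1250

y = 0.3125x + 3.1250


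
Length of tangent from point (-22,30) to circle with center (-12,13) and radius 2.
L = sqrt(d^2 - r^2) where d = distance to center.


d = sqrt((-22+ 12)^2 + (30-13)^2) = sqrt(100+289) = 19.7231
L = sqrt(389.0000 - 4) = sqrt(385.0000) = 19.6214

19.6214


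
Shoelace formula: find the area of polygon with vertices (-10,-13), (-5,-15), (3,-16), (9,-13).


sum(xi*y_{i+1}) = -10*(-15) - 5*(-16) + 3*(-13) + 9*(-13) = 74
sum(yi*x_{i+1}) = -13*(-5) - 15*3 - 16*9 - 13*(-10) = 6
Area = |74 - 6|/2 = 68/2 = 34.0000

34.0000 sq units


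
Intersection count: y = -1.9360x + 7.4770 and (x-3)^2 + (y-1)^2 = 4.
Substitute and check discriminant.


Substitute y = -1.9360x + 7.4770: (x-3)^2 + (-1.9360x+7.4770-1)^2 = 4
Expand to Ax^2 + Bx + C = 0, where b-k = 6.477
A = 1+m^2 = 4.748096
B = 2(m(b-k) - h) = 2(-1.9360*6.477 - 3) = -31.078944
C = h^2 + (b-k)^2 - r^2 = 9 + 41.951529 - 4 = 46.951529
disc = B^2-4AC = 965.9008 - 891.7215 = 74.1793
disc > 0

2 intersection points


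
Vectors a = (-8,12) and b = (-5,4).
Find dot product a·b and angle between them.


a·b = -8*(-5) + 12*4 = 40 + 48 = 88
|a| = sqrt(64+144) = 14.4222
|b| = sqrt(25+16) = 6.4031
cos(theta) = 88/(sqrt(208)*sqrt(41)) = 88/sqrt(8528) = 0.952926
theta = arccos(88/sqrt(8528)) = 17.6501 degrees

a·b = 88, theta = 17.6501 deg


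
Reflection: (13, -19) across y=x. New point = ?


Reflection rule for y=x: (y, x)
(13, -19) -> (-19, 13)

(-19, 13)


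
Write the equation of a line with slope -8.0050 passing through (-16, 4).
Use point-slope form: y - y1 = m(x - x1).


y - 4 = -8.0050(x + 16)
y = -8.0050x + 4 + 8.0050*(-16)
y = -8.0050x - 124.0800

y = -8.0050x - 124.0800


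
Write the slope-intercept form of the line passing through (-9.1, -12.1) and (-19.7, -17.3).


m = (-5.2)/(-10.6) = 0.4906
b = y1 - m*x1 = -12.1 - (-5.2*(-9.1))/(-10.6) = -12.1 + 4.4642 = -7.6358

y = 0.4906x - 7.6358


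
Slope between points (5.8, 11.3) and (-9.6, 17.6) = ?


dy = 17.6 - 11.3 = 6.3
dx = -9.6 - 5.8 = -15.4
m = 6.3/(-15.4) = -0.4091

m = -0.4091


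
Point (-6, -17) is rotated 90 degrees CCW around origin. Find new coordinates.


cos(90) = 0, sin(90) = 1
x' = -6*0 + 17*1 = 17
y' = -6*1 - 17*0 = -6

(17, -6)


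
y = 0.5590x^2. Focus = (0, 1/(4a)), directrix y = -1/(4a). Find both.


a = 0.5590
1/(4a) = 0.4472
Focus = (0, 0.4472)
Directrix: y = -0.4472

Focus = (0, 0.4472), Directrix: y = -0.4472


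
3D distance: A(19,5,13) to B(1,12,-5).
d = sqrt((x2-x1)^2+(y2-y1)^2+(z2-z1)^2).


dx=-18, dy=7, dz=-18
d = sqrt(324+49+324) = sqrt(697) = 26.4008

26.4008


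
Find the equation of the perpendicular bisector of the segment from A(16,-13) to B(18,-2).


Midpoint = (17, -7.5)
Slope of AB = dy/dx = 11/2 = 5.5000
Perp slope = -dx/dy = -2/11 = -0.1818
b = My - (perp slope)*Mx = -7.5 + (2*17)/11 = -7.5 + 3.0909 = -4.4091

y = -0.1818x - 4.4091


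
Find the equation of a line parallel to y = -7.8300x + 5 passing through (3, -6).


Parallel lines have equal slopes.
m2 = -7.8300
b2 = -6 + 7.8300*3 = 17.4900

y = -7.8300x + 17.4900


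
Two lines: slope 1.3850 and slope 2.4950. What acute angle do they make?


m1-m2 = -1.11
1+m1*m2 = 4.455575
tan(theta) = |-1.11/4.455575| = 0.249126
theta = arctan(|-1.11/4.455575|) = 13.9891 degrees (acute angle)

13.9891 degrees


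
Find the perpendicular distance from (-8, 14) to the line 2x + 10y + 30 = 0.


|2*(-8) + 10*14 + 30| = |154| = 154
sqrt(4 + 100) = sqrt(104) = 10.1980
d = 154/sqrt(104) = 15.1009

15.1009


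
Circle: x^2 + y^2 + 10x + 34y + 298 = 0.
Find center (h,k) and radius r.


h = -D/2 = -10/2 = -5
k = -E/2 = -34/2 = -17
r^2 = h^2 + k^2 - F = 25 + 289 - 298 = 16
r = 4

Center (-5, -17), radius = 4


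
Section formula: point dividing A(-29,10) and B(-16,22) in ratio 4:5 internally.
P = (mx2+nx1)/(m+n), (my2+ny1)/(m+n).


Px = (4*(-16) + 5*(-29))/9 = -209/9 = -23.2222
Py = (4*22 + 5*10)/9 = 138/9 = 15.3333

P = (-23.2222, 15.3333)


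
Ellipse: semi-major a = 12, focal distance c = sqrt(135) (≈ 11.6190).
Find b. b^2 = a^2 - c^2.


b^2 = 12^2 - (sqrt(135))^2 = 144 - 135 = 9
b = sqrt(9) = 3

b = 3


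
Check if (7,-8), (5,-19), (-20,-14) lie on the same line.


7*(-19+ 14) + 5*(-14+ 8) - 20*(-8+ 19)
= -35 - 30 - 220 = -285

No, not collinear (determinant = -285)


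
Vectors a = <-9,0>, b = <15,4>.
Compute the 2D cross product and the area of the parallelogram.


cross = -9*4 - 0*15 = -36 - 0 = -36
Parallelogram area = |-36| = 36

cross = -36, parallelogram area = 36


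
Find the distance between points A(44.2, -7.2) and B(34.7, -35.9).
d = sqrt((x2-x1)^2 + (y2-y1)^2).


dx = 34.7 - 44.2 = -9.5
dy = -35.9 + 7.2 = -28.7
d = sqrt(90.25 + 823.69) = sqrt(913.94) = 30.2314

30.2314


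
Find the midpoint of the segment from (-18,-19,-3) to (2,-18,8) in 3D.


Mx = (-18+2)/2 = -8.0000
My = (-19- 18)/2 = -18.5000
Mz = (-3+8)/2 = 2.5000

M = (-8.0000, -18.5000, 2.5000)


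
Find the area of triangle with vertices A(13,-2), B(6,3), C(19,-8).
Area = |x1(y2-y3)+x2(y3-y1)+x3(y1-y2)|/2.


13*(3+ 8) = 143
6*(-8+ 2) = -36
19*(-2-3) = -95
sum = 12
Area = |12|/2 = 6.0000

6.0000 sq units


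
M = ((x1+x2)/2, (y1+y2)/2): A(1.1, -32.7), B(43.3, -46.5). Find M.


Mx = (1.1 + 43.3)/2 = 44.4/2 = 22.2000
My = (-32.7 - 46.5)/2 = -79.2/2 = -39.6000

(22.2000, -39.6000)


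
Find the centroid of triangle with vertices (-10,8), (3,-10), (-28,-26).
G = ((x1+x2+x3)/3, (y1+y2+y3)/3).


Gx = (-10+3- 28)/3 = -35/3 = -11.6667
Gy = (8- 10- 26)/3 = -28/3 = -9.3333

G = (-11.6667, -9.3333)


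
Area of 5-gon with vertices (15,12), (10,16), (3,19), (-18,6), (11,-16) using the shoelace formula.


sum(xi*y_{i+1}) = 15*16 + 10*19 + 3*6 - 18*(-16) + 11*12 = 868
sum(yi*x_{i+1}) = 12*10 + 16*3 + 19*(-18) + 6*11 - 16*15 = -348
Area = |868 + 348|/2 = 1216/2 = 608.0000

608.0000 sq units


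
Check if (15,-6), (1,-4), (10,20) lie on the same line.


15*(-4-20) + 1*(20+ 6) + 10*(-6+ 4)
= -360 + 26 - 20 = -354

No, not collinear (determinant = -354)


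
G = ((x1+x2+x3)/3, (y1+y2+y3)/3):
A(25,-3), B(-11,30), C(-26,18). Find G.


Gx = (25- 11- 26)/3 = -12/3 = -4.0000
Gy = (-3+30+18)/3 = 45/3 = 15.0000

G = (-4.0000, 15.0000)


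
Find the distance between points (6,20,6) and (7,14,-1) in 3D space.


dx=1, dy=-6, dz=-7
d = sqrt(1+36+49) = sqrt(86) = 9.2736

9.2736


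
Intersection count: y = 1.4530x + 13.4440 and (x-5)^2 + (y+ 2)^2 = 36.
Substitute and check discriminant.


Substitute y = 1.4530x + 13.4440: (x-5)^2 + (1.4530x+13.4440+ 2)^2 = 36
Expand to Ax^2 + Bx + C = 0, where b-k = 15.444
A = 1+m^2 = 3.111209
B = 2(m(b-k) - h) = 2(1.4530*15.444 - 5) = 34.880264
C = h^2 + (b-k)^2 - r^2 = 25 + 238.517136 - 36 = 227.517136
disc = B^2-4AC = 1216.6328 - 2831.4134 = -1614.7806
disc < 0

0 intersection points


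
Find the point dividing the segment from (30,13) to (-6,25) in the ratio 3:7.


Px = (3*(-6) + 7*30)/10 = 192/10 = 19.2000
Py = (3*25 + 7*13)/10 = 166/10 = 16.6000

P = (19.2000, 16.6000)


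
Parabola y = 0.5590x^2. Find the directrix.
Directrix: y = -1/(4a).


a = 0.5590
1/(4a) = 0.4472
directrix: y = -0.4472 = -0.4472

y = -0.4472


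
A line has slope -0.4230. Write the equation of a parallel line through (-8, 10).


Parallel lines have equal slopes.
m2 = -0.4230
b2 = 10 + 0.4230*(-8) = 6.6160

y = -0.4230x + 6.6160


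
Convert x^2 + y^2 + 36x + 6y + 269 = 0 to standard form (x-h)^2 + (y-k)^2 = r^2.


h = -D/2 = -36/2 = -18
k = -E/2 = -6/2 = -3
r^2 = h^2 + k^2 - F = 324 + 9 - 269 = 64
r = 8

Center (-18, -3), radius = 8


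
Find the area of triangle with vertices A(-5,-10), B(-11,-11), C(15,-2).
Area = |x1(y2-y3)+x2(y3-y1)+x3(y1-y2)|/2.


-5*(-11+ 2) = 45
-11*(-2+ 10) = -88
15*(-10+ 11) = 15
sum = -28
Area = |-28|/2 = 14.0000

14.0000 sq units


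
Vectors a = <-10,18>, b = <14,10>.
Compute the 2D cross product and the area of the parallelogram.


cross = -10*10 - 18*14 = -100 - 252 = -352
Parallelogram area = |-352| = 352

cross = -352, parallelogram area = 352


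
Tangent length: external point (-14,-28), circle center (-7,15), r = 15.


d = sqrt((-14+ 7)^2 + (-28-15)^2) = sqrt(49+1849) = 43.5660
L = sqrt(1898.0000 - 225) = sqrt(1673.0000) = 40.9023

40.9023


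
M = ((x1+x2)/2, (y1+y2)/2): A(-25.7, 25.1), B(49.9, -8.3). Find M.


Mx = (-25.7 + 49.9)/2 = 24.2/2 = 12.1000
My = (25.1 - 8.3)/2 = 16.8/2 = 8.4000

(12.1000, 8.4000)


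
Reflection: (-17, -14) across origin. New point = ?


Reflection rule for origin: (-x, -y)
(-17, -14) -> (17, 14)

(17, 14)


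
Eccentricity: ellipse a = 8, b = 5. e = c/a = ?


c = sqrt(64-25) = sqrt(39) = 6.2450
e = c/a = sqrt(39)/8 = 0.7806

e = 0.7806


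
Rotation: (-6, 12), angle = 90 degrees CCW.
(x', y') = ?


cos(90) = 0, sin(90) = 1
x' = -6*0 - 12*1 = -12
y' = -6*1 + 12*0 = -6

(-12, -6)


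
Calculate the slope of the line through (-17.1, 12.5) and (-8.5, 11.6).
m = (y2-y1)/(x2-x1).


dy = 11.6 - 12.5 = -0.9
dx = -8.5 + 17.1 = 8.6
m = -0.9/8.6 = -0.1047

m = -0.1047


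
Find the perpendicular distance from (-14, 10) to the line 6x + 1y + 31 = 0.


|6*(-14) + 1*10 + 31| = |-43| = 43
sqrt(36 + 1) = sqrt(37) = 6.0828
d = 43/sqrt(37) = 7.0692

7.0692


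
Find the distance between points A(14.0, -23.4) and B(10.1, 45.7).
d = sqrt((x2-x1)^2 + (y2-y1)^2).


dx = 10.1 - 14.0 = -3.9
dy = 45.7 + 23.4 = 69.1
d = sqrt(15.21 + 4774.81) = sqrt(4790.02) = 69.2100

69.2100


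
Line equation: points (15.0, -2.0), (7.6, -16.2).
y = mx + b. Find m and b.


m = (-14.2)/(-7.4) = 1.9189
b = y1 - m*x1 = -2.0 - (-14.2*15.0)/(-7.4) = -2.0 - 28.7838 = -30.7838

y = 1.9189x - 30.7838


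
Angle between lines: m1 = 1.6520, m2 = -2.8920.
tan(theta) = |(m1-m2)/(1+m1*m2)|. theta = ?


m1-m2 = 4.544
1+m1*m2 = -3.777584
tan(theta) = |4.544/(-3.777584)| = 1.202885
theta = arctan(|4.544/(-3.777584)|) = 50.2621 degrees (acute angle)

50.2621 degrees


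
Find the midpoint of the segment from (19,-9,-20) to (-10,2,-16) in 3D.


Mx = (19- 10)/2 = 4.5000
My = (-9+2)/2 = -3.5000
Mz = (-20- 16)/2 = -18.0000

M = (4.5000, -3.5000, -18.0000)


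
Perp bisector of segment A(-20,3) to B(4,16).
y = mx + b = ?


Midpoint = (-8, 9.5)
Slope of AB = dy/dx = 13/24 = 0.5417
Perp slope = -dx/dy = -24/13 = -1.8462
b = My - (perp slope)*Mx = 9.5 + (24*(-8))/13 = 9.5 - 14.7692 = -5.2692

y = -1.8462x - 5.2692


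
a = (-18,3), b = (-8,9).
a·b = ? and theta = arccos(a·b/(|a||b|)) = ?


a·b = -18*(-8) + 3*9 = 144 + 27 = 171
|a| = sqrt(324+9) = 18.2483
|b| = sqrt(64+81) = 12.0416
cos(theta) = 171/(sqrt(333)*sqrt(145)) = 171/sqrt(48285) = 0.778198
theta = arccos(171/sqrt(48285)) = 38.9041 degrees

a·b = 171, theta = 38.9041 deg


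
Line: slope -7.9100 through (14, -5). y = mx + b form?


y + 5 = -7.9100(x - 14)
y = -7.9100x - 5 + 7.9100*14
y = -7.9100x + 105.7400

y = -7.9100x + 105.7400


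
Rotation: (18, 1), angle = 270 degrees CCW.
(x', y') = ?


cos(270) = 0, sin(270) = -1
x' = 18*0 - 1*(-1) = 1
y' = 18*(-1) + 1*0 = -18

(1, -18)


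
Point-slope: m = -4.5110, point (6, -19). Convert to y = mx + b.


y + 19 = -4.5110(x - 6)
y = -4.5110x - 19 + 4.5110*6
y = -4.5110x + 8.0660

y = -4.5110x + 8.0660


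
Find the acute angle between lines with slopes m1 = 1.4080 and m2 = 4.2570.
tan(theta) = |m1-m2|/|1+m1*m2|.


m1-m2 = -2.849
1+m1*m2 = 6.993856
tan(theta) = |-2.849/6.993856| = 0.407358
theta = arctan(|-2.849/6.993856|) = 22.1639 degrees (acute angle)

22.1639 degrees


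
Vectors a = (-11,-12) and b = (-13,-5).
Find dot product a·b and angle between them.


a·b = -11*(-13) - 12*(-5) = 143 + 60 = 203
|a| = sqrt(121+144) = 16.2788
|b| = sqrt(169+25) = 13.9284
cos(theta) = 203/(sqrt(265)*sqrt(194)) = 203/sqrt(51410) = 0.895308
theta = arccos(203/sqrt(51410)) = 26.4520 degrees

a·b = 203, theta = 26.4520 deg


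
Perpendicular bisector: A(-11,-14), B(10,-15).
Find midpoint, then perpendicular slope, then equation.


Midpoint = (-0.5, -14.5)
Slope of AB = dy/dx = -1/21 = -0.0476
Perp slope = -dx/dy = 21/1 = 21.0000
b = My - (perp slope)*Mx = -14.5 + (21*(-0.5))/(-1) = -14.5 + 10.5000 = -4.0000

y = 21.0000x - 4.0000


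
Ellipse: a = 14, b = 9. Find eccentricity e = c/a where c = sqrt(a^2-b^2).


c = sqrt(196-81) = sqrt(115) = 10.7238
e = c/a = sqrt(115)/14 = 0.7660

e = 0.7660


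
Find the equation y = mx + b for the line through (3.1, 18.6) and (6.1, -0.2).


m = (-18.8)/(3) = -6.2667
b = y1 - m*x1 = 18.6 - (-18.8*3.1)/(3) = 18.6 + 19.4267 = 38.0267

y = -6.2667x + 38.0267


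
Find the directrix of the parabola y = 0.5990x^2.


a = 0.5990
1/(4a) = 0.4174
directrix: y = -0.4174 = -0.4174

y = -0.4174


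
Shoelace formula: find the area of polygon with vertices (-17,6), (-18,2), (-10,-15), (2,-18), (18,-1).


sum(xi*y_{i+1}) = -17*2 - 18*(-15) - 10*(-18) + 2*(-1) + 18*6 = 522
sum(yi*x_{i+1}) = 6*(-18) + 2*(-10) - 15*2 - 18*18 - 1*(-17) = -465
Area = |522 + 465|/2 = 987/2 = 493.5000

493.5000 sq units


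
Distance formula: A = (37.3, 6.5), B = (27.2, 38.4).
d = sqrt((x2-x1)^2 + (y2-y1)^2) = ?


dx = 27.2 - 37.3 = -10.1
dy = 38.4 - 6.5 = 31.9
d = sqrt(102.01 + 1017.61) = sqrt(1119.62) = 33.4607

33.4607


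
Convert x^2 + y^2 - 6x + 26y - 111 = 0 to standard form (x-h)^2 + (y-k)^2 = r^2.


h = -D/2 = 6/2 = 3
k = -E/2 = -26/2 = -13
r^2 = h^2 + k^2 - F = 9 + 169 + 111 = 289
r = 17

Center (3, -13), radius = 17


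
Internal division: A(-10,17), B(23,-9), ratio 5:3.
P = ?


Px = (5*23 + 3*(-10))/8 = 85/8 = 10.6250
Py = (5*(-9) + 3*17)/8 = 6/8 = 0.7500

P = (10.6250, 0.7500)


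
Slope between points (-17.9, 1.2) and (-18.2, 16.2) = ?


dy = 16.2 - 1.2 = 15.0
dx = -18.2 + 17.9 = -0.3
m = 15.0/(-0.3) = -50.0000

m = -50.0000


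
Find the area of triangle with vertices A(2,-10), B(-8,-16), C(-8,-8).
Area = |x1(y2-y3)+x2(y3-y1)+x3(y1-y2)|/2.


2*(-16+ 8) = -16
-8*(-8+ 10) = -16
-8*(-10+ 16) = -48
sum = -80
Area = |-80|/2 = 40.0000

40.0000 sq units


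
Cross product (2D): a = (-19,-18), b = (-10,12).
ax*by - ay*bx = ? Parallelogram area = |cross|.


cross = -19*12 + 18*(-10) = -228 - 180 = -408
Parallelogram area = |-408| = 408

cross = -408, parallelogram area = 408


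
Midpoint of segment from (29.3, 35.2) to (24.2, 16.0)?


Mx = (29.3 + 24.2)/2 = 53.5/2 = 26.7500
My = (35.2 + 16.0)/2 = 51.2/2 = 25.6000

(26.7500, 25.6000)


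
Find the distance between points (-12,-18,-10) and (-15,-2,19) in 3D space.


dx=-3, dy=16, dz=29
d = sqrt(9+256+841) = sqrt(1106) = 33.2566

33.2566


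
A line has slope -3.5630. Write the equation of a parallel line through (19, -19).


Parallel lines have equal slopes.
m2 = -3.5630
b2 = -19 + 3.5630*19 = 48.6970

y = -3.5630x + 48.6970


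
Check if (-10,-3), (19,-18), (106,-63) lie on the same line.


-10*(-18+ 63) + 19*(-63+ 3) + 106*(-3+ 18)
= -450 - 1140 + 1590 = 0

Yes, collinear (determinant = 0)


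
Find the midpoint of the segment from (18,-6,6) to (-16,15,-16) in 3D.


Mx = (18- 16)/2 = 1.0000
My = (-6+15)/2 = 4.5000
Mz = (6- 16)/2 = -5.0000

M = (1.0000, 4.5000, -5.0000)


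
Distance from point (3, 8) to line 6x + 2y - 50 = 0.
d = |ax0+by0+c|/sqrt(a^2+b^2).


|6*3 + 2*8 - 50| = |-16| = 16
sqrt(36 + 4) = sqrt(40) = 6.3246
d = 16/sqrt(40) = 2.5298

2.5298


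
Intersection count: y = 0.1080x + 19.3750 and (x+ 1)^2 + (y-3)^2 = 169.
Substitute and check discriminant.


Substitute y = 0.1080x + 19.3750: (x+ 1)^2 + (0.1080x+19.3750-3)^2 = 169
Expand to Ax^2 + Bx + C = 0, where b-k = 16.375
A = 1+m^2 = 1.011664
B = 2(m(b-k) - h) = 2(0.1080*16.375 + 1) = 5.537
C = h^2 + (b-k)^2 - r^2 = 1 + 268.140625 - 169 = 100.140625
disc = B^2-4AC = 30.6584 - 405.2347 = -374.5763
disc < 0

0 intersection points


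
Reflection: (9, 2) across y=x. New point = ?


Reflection rule for y=x: (y, x)
(9, 2) -> (2, 9)

(2, 9)


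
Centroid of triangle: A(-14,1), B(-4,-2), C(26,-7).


Gx = (-14- 4+26)/3 = 8/3 = 2.6667
Gy = (1- 2- 7)/3 = -8/3 = -2.6667

G = (2.6667, -2.6667)


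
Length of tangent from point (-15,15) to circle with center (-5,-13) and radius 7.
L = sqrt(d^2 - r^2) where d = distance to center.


d = sqrt((-15+ 5)^2 + (15+ 13)^2) = sqrt(100+784) = 29.7321
L = sqrt(884.0000 - 49) = sqrt(835.0000) = 28.8964

28.8964


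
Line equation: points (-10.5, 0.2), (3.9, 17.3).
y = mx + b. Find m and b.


m = (17.1)/(14.4) = 1.1875
b = y1 - m*x1 = 0.2 - (17.1*(-10.5))/(14.4) = 0.2 + 12.4688 = 12.6688

y = 1.1875x + 12.6688


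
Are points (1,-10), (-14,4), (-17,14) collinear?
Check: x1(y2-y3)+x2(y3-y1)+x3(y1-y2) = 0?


1*(4-14) - 14*(14+ 10) - 17*(-10-4)
= -10 - 336 + 238 = -108

No, not collinear (determinant = -108)


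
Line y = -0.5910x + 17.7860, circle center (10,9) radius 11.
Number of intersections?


Substitute y = -0.5910x + 17.7860: (x-10)^2 + (-0.5910x+17.7860-9)^2 = 121
Expand to Ax^2 + Bx + C = 0, where b-k = 8.786
A = 1+m^2 = 1.349281
B = 2(m(b-k) - h) = 2(-0.5910*8.786 - 10) = -30.385052
C = h^2 + (b-k)^2 - r^2 = 100 + 77.193796 - 121 = 56.193796
disc = B^2-4AC = 923.2514 - 303.2849 = 619.9665
disc > 0

2 intersection points


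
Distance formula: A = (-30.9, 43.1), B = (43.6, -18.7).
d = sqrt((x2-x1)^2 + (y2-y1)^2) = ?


dx = 43.6 + 30.9 = 74.5
dy = -18.7 - 43.1 = -61.8
d = sqrt(5550.25 + 3819.24) = sqrt(9369.49) = 96.7961

96.7961


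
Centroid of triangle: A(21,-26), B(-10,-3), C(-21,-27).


Gx = (21- 10- 21)/3 = -10/3 = -3.3333
Gy = (-26- 3- 27)/3 = -56/3 = -18.6667

G = (-3.3333, -18.6667)


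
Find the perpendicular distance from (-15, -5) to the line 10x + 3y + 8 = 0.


|10*(-15) + 3*(-5) + 8| = |-157| = 157
sqrt(100 + 9) = sqrt(109) = 10.4403
d = 157/sqrt(109) = 15.0379

15.0379


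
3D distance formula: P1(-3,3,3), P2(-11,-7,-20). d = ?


dx=-8, dy=-10, dz=-23
d = sqrt(64+100+529) = sqrt(693) = 26.3249

26.3249


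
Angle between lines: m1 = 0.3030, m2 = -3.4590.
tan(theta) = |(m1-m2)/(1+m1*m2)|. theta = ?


m1-m2 = 3.762
1+m1*m2 = -0.048077
tan(theta) = |3.762/(-0.048077)| = 78.249475
theta = arctan(|3.762/(-0.048077)|) = 89.2678 degrees (acute angle)

89.2678 degrees


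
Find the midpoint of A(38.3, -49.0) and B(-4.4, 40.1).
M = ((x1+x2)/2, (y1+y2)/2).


Mx = (38.3 - 4.4)/2 = 33.9/2 = 16.9500
My = (-49.0 + 40.1)/2 = -8.9/2 = -4.4500

(16.9500, -4.4500)


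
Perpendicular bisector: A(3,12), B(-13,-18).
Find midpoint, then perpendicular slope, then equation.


Midpoint = (-5, -3)
Slope of AB = dy/dx = -30/(-16) = 1.8750
Perp slope = -dx/dy = -16/30 = -0.5333
b = My - (perp slope)*Mx = -3 + (-16*(-5))/(-30) = -3 - 2.6667 = -5.6667

y = -0.5333x - 5.6667


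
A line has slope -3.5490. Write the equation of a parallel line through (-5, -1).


Parallel lines have equal slopes.
m2 = -3.5490
b2 = -1 + 3.5490*(-5) = -18.7450

y = -3.5490x - 18.7450


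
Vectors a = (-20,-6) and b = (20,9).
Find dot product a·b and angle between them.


a·b = -20*20 - 6*9 = -400 - 54 = -454
|a| = sqrt(400+36) = 20.8806
|b| = sqrt(400+81) = 21.9317
cos(theta) = -454/(sqrt(436)*sqrt(481)) = -454/sqrt(209716) = -0.991380
theta = arccos(-454/sqrt(209716)) = 172.4715 degrees

a·b = -454, theta = 172.4715 deg


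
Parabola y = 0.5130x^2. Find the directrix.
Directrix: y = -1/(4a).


a = 0.5130
1/(4a) = 0.4873
directrix: y = -0.4873 = -0.4873

y = -0.4873


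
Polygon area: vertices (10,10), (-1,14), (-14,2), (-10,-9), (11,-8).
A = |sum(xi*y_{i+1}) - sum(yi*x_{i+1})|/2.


sum(xi*y_{i+1}) = 10*14 - 1*2 - 14*(-9) - 10*(-8) + 11*10 = 454
sum(yi*x_{i+1}) = 10*(-1) + 14*(-14) + 2*(-10) - 9*11 - 8*10 = -405
Area = |454 + 405|/2 = 859/2 = 429.5000

429.5000 sq units


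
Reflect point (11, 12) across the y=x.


Reflection rule for y=x: (y, x)
(11, 12) -> (12, 11)

(12, 11)


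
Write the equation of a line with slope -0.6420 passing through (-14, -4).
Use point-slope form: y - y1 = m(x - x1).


y + 4 = -0.6420(x + 14)
y = -0.6420x - 4 + 0.6420*(-14)
y = -0.6420x - 12.9880

y = -0.6420x - 12.9880


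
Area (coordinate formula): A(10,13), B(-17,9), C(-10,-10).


10*(9+ 10) = 190
-17*(-10-13) = 391
-10*(13-9) = -40
sum = 541
Area = |541|/2 = 270.5000

270.5000 sq units


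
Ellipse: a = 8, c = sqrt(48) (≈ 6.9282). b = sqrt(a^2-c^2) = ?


b^2 = 8^2 - (sqrt(48))^2 = 64 - 48 = 16
b = sqrt(16) = 4

b = 4


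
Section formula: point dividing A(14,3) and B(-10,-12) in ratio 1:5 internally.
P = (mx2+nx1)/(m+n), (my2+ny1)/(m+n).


Px = (1*(-10) + 5*14)/6 = 60/6 = 10.0000
Py = (1*(-12) + 5*3)/6 = 3/6 = 0.5000

P = (10.0000, 0.5000)


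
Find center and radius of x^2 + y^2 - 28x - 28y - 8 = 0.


h = -D/2 = 28/2 = 14
k = -E/2 = 28/2 = 14
r^2 = h^2 + k^2 - F = 196 + 196 + 8 = 400
r = 20

Center (14, 14), radius = 20


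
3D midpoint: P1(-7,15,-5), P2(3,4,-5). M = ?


Mx = (-7+3)/2 = -2.0000
My = (15+4)/2 = 9.5000
Mz = (-5- 5)/2 = -5.0000

M = (-2.0000, 9.5000, -5.0000)


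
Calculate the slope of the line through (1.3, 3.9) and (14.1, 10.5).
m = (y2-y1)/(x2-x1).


dy = 10.5 - 3.9 = 6.6
dx = 14.1 - 1.3 = 12.8
m = 6.6/12.8 = 0.5156

m = 0.5156


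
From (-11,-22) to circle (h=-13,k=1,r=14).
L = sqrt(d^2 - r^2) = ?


d = sqrt((-11+ 13)^2 + (-22-1)^2) = sqrt(4+529) = 23.0868
L = sqrt(533.0000 - 196) = sqrt(337.0000) = 18.3576

18.3576


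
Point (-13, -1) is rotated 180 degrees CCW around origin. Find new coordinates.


cos(180) = -1, sin(180) = 0
x' = -13*(-1) + 1*0 = 13
y' = -13*0 - 1*(-1) = 1

(13, 1)


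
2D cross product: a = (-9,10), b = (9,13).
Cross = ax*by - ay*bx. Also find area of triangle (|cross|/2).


cross = -9*13 - 10*9 = -117 - 90 = -207
Triangle area = |-207|/2 = 207/2 = 103.5000

cross = -207, triangle area = 103.5000


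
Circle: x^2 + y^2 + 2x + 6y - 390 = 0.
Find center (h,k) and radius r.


h = -D/2 = -2/2 = -1
k = -E/2 = -6/2 = -3
r^2 = h^2 + k^2 - F = 1 + 9 + 390 = 400
r = 20

Center (-1, -3), radius = 20


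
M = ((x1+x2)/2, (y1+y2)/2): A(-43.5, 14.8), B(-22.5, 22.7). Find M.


Mx = (-43.5 - 22.5)/2 = -66.0/2 = -33.0000
My = (14.8 + 22.7)/2 = 37.5/2 = 18.7500

(-33.0000, 18.7500)


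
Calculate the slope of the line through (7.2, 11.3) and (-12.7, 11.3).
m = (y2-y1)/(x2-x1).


dy = 11.3 - 11.3 = 0.0
dx = -12.7 - 7.2 = -19.9
m = 0.0/(-19.9) = 0

m = 0


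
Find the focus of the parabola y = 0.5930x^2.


a = 0.5930
4a = 2.3720
focus = (0, 1/2.3720) = (0, 0.4216)

Focus = (0, 0.4216)


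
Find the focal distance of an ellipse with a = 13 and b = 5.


c^2 = 13^2 - 5^2 = 169 - 25 = 144
c = sqrt(144) = 12.0000

c = 12.0000


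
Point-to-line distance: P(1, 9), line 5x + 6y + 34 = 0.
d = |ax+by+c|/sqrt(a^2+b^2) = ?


|5*1 + 6*9 + 34| = |93| = 93
sqrt(25 + 36) = sqrt(61) = 7.8102
d = 93/sqrt(61) = 11.9074

11.9074


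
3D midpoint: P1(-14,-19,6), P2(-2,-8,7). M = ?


Mx = (-14- 2)/2 = -8.0000
My = (-19- 8)/2 = -13.5000
Mz = (6+7)/2 = 6.5000

M = (-8.0000, -13.5000, 6.5000)


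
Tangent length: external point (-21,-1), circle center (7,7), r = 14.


d = sqrt((-21-7)^2 + (-1-7)^2) = sqrt(784+64) = 29.1204
L = sqrt(848.0000 - 196) = sqrt(652.0000) = 25.5343

25.5343


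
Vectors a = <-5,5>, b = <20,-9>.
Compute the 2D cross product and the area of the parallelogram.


cross = -5*(-9) - 5*20 = 45 - 100 = -55
Parallelogram area = |-55| = 55

cross = -55, parallelogram area = 55


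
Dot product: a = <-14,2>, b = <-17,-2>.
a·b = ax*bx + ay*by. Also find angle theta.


a·b = -14*(-17) + 2*(-2) = 238 - 4 = 234
|a| = sqrt(196+4) = 14.1421
|b| = sqrt(289+4) = 17.1172
cos(theta) = 234/(sqrt(200)*sqrt(293)) = 234/sqrt(58600) = 0.966645
theta = arccos(234/sqrt(58600)) = 14.8399 degrees

a·b = 234, theta = 14.8399 deg


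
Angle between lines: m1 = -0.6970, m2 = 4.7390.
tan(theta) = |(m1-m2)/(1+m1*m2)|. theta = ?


m1-m2 = -5.436
1+m1*m2 = -2.303083
tan(theta) = |-5.436/(-2.303083)| = 2.360314
theta = arctan(|-5.436/(-2.303083)|) = 67.0390 degrees (acute angle)

67.0390 degrees


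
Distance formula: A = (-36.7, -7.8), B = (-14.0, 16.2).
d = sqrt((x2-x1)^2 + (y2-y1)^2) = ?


dx = -14.0 + 36.7 = 22.7
dy = 16.2 + 7.8 = 24.0
d = sqrt(515.29 + 576.0) = sqrt(1091.29) = 33.0347

33.0347


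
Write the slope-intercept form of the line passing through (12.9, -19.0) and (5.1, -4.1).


m = (14.9)/(-7.8) = -1.9103
b = y1 - m*x1 = -19.0 - (14.9*12.9)/(-7.8) = -19.0 + 24.6423 = 5.6423

y = -1.9103x + 5.6423


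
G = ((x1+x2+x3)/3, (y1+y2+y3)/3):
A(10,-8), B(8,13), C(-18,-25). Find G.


Gx = (10+8- 18)/3 = 0/3 = 0
Gy = (-8+13- 25)/3 = -20/3 = -6.6667

G = (0, -6.6667)


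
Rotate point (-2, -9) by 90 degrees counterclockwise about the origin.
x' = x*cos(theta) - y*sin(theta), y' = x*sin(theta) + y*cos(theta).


cos(90) = 0, sin(90) = 1
x' = -2*0 + 9*1 = 9
y' = -2*1 - 9*0 = -2

(9, -2)


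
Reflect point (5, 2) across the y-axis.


Reflection rule for y-axis: (-x, y)
(5, 2) -> (-5, 2)

(-5, 2)


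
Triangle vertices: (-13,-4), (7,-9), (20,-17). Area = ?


-13*(-9+ 17) = -104
7*(-17+ 4) = -91
20*(-4+ 9) = 100
sum = -95
Area = |-95|/2 = 47.5000

47.5000 sq units


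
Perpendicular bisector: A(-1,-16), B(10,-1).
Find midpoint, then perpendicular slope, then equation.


Midpoint = (4.5, -8.5)
Slope of AB = dy/dx = 15/11 = 1.3636
Perp slope = -dx/dy = -11/15 = -0.7333
b = My - (perp slope)*Mx = -8.5 + (11*4.5)/15 = -8.5 + 3.3000 = -5.2000

y = -0.7333x - 5.2000


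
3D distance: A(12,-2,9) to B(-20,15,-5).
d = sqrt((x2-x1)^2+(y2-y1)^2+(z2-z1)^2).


dx=-32, dy=17, dz=-14
d = sqrt(1024+289+196) = sqrt(1509) = 38.8458

38.8458


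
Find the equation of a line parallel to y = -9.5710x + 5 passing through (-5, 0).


Parallel lines have equal slopes.
m2 = -9.5710
b2 = 0 + 9.5710*(-5) = -47.8550

y = -9.5710x - 47.8550


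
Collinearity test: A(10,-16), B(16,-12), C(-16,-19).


10*(-12+ 19) + 16*(-19+ 16) - 16*(-16+ 12)
= 70 - 48 + 64 = 86

No, not collinear (determinant = 86)


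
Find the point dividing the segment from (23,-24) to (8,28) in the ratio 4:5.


Px = (4*8 + 5*23)/9 = 147/9 = 16.3333
Py = (4*28 + 5*(-24))/9 = -8/9 = -0.8889

P = (16.3333, -0.8889)


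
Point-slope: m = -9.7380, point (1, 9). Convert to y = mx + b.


y - 9 = -9.7380(x - 1)
y = -9.7380x + 9 + 9.7380*1
y = -9.7380x + 18.7380

y = -9.7380x + 18.7380


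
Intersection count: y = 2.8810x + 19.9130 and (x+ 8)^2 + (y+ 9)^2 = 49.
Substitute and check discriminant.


Substitute y = 2.8810x + 19.9130: (x+ 8)^2 + (2.8810x+19.9130+ 9)^2 = 49
Expand to Ax^2 + Bx + C = 0, where b-k = 28.913
A = 1+m^2 = 9.300161
B = 2(m(b-k) - h) = 2(2.8810*28.913 + 8) = 182.596706
C = h^2 + (b-k)^2 - r^2 = 64 + 835.961569 - 49 = 850.961569
disc = B^2-4AC = 33341.5570 - 31656.3184 = 1685.2386
disc > 0

2 intersection points


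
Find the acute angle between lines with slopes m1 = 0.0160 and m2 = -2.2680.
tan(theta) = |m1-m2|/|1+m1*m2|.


m1-m2 = 2.284
1+m1*m2 = 0.963712
tan(theta) = |2.284/0.963712| = 2.370003
theta = arctan(|2.284/0.963712|) = 67.1232 degrees (acute angle)

67.1232 degrees


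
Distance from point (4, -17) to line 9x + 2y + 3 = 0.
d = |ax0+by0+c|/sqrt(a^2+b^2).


|9*4 + 2*(-17) + 3| = |5| = 5
sqrt(81 + 4) = sqrt(85) = 9.2195
d = 5/sqrt(85) = 0.5423

0.5423


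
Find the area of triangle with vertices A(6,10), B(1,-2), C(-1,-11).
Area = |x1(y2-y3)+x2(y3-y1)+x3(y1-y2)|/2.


6*(-2+ 11) = 54
1*(-11-10) = -21
-1*(10+ 2) = -12
sum = 21
Area = |21|/2 = 10.5000

10.5000 sq units


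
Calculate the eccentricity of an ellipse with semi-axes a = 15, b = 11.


c = sqrt(225-121) = sqrt(104) = 10.1980
e = c/a = sqrt(104)/15 = 0.6799

e = 0.6799


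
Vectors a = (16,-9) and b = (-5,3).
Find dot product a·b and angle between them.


a·b = 16*(-5) - 9*3 = -80 - 27 = -107
|a| = sqrt(256+81) = 18.3576
|b| = sqrt(25+9) = 5.8310
cos(theta) = -107/(sqrt(337)*sqrt(34)) = -107/sqrt(11458) = -0.999607
theta = arccos(-107/sqrt(11458)) = 178.3940 degrees

a·b = -107, theta = 178.3940 deg


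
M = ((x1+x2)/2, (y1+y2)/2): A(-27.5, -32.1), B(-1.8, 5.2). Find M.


Mx = (-27.5 - 1.8)/2 = -29.3/2 = -14.6500
My = (-32.1 + 5.2)/2 = -26.9/2 = -13.4500

(-14.6500, -13.4500)


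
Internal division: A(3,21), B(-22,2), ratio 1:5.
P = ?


Px = (1*(-22) + 5*3)/6 = -7/6 = -1.1667
Py = (1*2 + 5*21)/6 = 107/6 = 17.8333

P = (-1.1667, 17.8333)


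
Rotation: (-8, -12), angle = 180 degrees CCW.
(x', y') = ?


cos(180) = -1, sin(180) = 0
x' = -8*(-1) + 12*0 = 8
y' = -8*0 - 12*(-1) = 12

(8, 12)


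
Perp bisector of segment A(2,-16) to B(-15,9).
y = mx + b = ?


Midpoint = (-6.5, -3.5)
Slope of AB = dy/dx = 25/(-17) = -1.4706
Perp slope = -dx/dy = 17/25 = 0.6800
b = My - (perp slope)*Mx = -3.5 + (-17*(-6.5))/25 = -3.5 + 4.4200 = 0.9200

y = 0.6800x + 0.9200


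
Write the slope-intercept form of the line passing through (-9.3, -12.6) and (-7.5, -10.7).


m = (1.9)/(1.8) = 1.0556
b = y1 - m*x1 = -12.6 - (1.9*(-9.3))/(1.8) = -12.6 + 9.8167 = -2.7833

y = 1.0556x - 2.7833


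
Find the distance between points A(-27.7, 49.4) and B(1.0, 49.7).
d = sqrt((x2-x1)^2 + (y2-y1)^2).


dx = 1.0 + 27.7 = 28.7
dy = 49.7 - 49.4 = 0.3
d = sqrt(823.69 + 0.09) = sqrt(823.78) = 28.7016

28.7016


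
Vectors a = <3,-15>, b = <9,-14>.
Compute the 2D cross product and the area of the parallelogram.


cross = 3*(-14) + 15*9 = -42 + 135 = 93
Parallelogram area = |93| = 93

cross = 93, parallelogram area = 93


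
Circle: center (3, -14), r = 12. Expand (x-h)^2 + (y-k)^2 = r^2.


(x-3)^2 + (y+ 14)^2 = 12^2
D = -2h = -6, E = -2k = 28
F = h^2+k^2-r^2 = 9+196-144 = 61

x^2 + y^2 - 6x + 28y + 61 = 0


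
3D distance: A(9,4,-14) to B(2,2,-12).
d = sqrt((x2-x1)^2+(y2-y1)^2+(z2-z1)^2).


dx=-7, dy=-2, dz=2
d = sqrt(49+4+4) = sqrt(57) = 7.5498

7.5498


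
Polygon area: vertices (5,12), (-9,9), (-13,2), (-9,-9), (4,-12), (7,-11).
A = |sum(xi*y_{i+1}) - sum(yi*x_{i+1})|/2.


sum(xi*y_{i+1}) = 5*9 - 9*2 - 13*(-9) - 9*(-12) + 4*(-11) + 7*12 = 292
sum(yi*x_{i+1}) = 12*(-9) + 9*(-13) + 2*(-9) - 9*4 - 12*7 - 11*5 = -418
Area = |292 + 418|/2 = 710/2 = 355.0000

355.0000 sq units


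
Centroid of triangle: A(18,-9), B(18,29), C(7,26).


Gx = (18+18+7)/3 = 43/3 = 14.3333
Gy = (-9+29+26)/3 = 46/3 = 15.3333

G = (14.3333, 15.3333)


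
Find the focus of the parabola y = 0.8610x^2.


a = 0.8610
4a = 3.4440
focus = (0, 1/3.4440) = (0, 0.2904)

Focus = (0, 0.2904)


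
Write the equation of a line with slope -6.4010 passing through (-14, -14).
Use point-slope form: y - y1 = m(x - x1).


y + 14 = -6.4010(x + 14)
y = -6.4010x - 14 + 6.4010*(-14)
y = -6.4010x - 103.6140

y = -6.4010x - 103.6140


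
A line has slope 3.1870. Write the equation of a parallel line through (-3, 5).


Parallel lines have equal slopes.
m2 = 3.1870
b2 = 5 - 3.1870*(-3) = 14.5610

y = 3.1870x + 14.5610


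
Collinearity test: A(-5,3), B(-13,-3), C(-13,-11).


-5*(-3+ 11) - 13*(-11-3) - 13*(3+ 3)
= -40 + 182 - 78 = 64

No, not collinear (determinant = 64)


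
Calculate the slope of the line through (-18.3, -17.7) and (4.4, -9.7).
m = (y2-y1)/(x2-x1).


dy = -9.7 + 17.7 = 8.0
dx = 4.4 + 18.3 = 22.7
m = 8.0/22.7 = 0.3524

m = 0.3524


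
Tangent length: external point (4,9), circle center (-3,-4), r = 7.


d = sqrt((4+ 3)^2 + (9+ 4)^2) = sqrt(49+169) = 14.7648
L = sqrt(218.0000 - 49) = sqrt(169.0000) = 13.0000

13.0000


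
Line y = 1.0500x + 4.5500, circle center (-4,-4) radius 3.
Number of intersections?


Substitute y = 1.0500x + 4.5500: (x+ 4)^2 + (1.0500x+4.5500+ 4)^2 = 9
Expand to Ax^2 + Bx + C = 0, where b-k = 8.55
A = 1+m^2 = 2.1025
B = 2(m(b-k) - h) = 2(1.0500*8.55 + 4) = 25.955
C = h^2 + (b-k)^2 - r^2 = 16 + 73.1025 - 9 = 80.1025
disc = B^2-4AC = 673.6620 - 673.6620 = 0
disc = 0

1 intersection point (tangent)


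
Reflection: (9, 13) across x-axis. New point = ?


Reflection rule for x-axis: (x, -y)
(9, 13) -> (9, -13)

(9, -13)


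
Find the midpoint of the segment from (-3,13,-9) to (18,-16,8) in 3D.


Mx = (-3+18)/2 = 7.5000
My = (13- 16)/2 = -1.5000
Mz = (-9+8)/2 = -0.5000

M = (7.5000, -1.5000, -0.5000)


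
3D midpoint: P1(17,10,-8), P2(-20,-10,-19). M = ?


Mx = (17- 20)/2 = -1.5000
My = (10- 10)/2 = 0
Mz = (-8- 19)/2 = -13.5000

M = (-1.5000, 0, -13.5000)


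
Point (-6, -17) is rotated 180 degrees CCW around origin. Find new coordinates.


cos(180) = -1, sin(180) = 0
x' = -6*(-1) + 17*0 = 6
y' = -6*0 - 17*(-1) = 17

(6, 17)
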